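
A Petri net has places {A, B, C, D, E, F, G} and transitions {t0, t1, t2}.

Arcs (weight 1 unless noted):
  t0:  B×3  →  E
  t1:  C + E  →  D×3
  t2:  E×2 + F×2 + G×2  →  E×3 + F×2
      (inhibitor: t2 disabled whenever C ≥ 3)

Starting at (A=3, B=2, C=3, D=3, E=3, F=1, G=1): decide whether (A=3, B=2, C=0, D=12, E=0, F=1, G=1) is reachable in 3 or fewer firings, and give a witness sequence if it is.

step 1: fire t1:  (A=3, B=2, C=3, D=3, E=3, F=1, G=1) → (A=3, B=2, C=2, D=6, E=2, F=1, G=1)
step 2: fire t1:  (A=3, B=2, C=2, D=6, E=2, F=1, G=1) → (A=3, B=2, C=1, D=9, E=1, F=1, G=1)
step 3: fire t1:  (A=3, B=2, C=1, D=9, E=1, F=1, G=1) → (A=3, B=2, C=0, D=12, E=0, F=1, G=1)

YES — reachable via ⟨t1, t1, t1⟩ (3 firings)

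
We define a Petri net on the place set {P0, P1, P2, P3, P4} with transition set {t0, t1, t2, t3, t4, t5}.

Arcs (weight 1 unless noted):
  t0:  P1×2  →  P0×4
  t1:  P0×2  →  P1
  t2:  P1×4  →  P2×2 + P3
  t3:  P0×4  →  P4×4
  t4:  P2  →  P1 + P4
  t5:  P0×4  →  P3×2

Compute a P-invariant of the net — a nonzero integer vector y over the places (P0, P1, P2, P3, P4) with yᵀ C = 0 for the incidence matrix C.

Incidence matrix C (rows=places, cols=transitions):
       t0   t1   t2   t3   t4   t5
   P0   4   -2    0   -4    0   -4
   P1  -2    1   -4    0    1    0
   P2   0    0    2    0   -1    0
   P3   0    0    1    0    0    2
   P4   0    0    0    4    1    0

Candidate y = [1, 2, 3, 2, 1]; check y·C column-wise:
  col t0: 1·4 + 2·-2 + 3·0 + 2·0 + 1·0 = 0
  col t1: 1·-2 + 2·1 + 3·0 + 2·0 + 1·0 = 0
  col t2: 1·0 + 2·-4 + 3·2 + 2·1 + 1·0 = 0
  col t3: 1·-4 + 2·0 + 3·0 + 2·0 + 1·4 = 0
  col t4: 1·0 + 2·1 + 3·-1 + 2·0 + 1·1 = 0
  col t5: 1·-4 + 2·0 + 3·0 + 2·2 + 1·0 = 0

y = (P0:1, P1:2, P2:3, P3:2, P4:1)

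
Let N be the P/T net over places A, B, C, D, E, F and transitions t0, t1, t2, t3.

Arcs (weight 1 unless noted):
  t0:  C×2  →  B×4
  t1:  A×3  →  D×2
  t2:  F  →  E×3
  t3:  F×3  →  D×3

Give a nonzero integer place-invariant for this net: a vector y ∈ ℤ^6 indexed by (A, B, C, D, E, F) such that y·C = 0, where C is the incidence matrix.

Incidence matrix C (rows=places, cols=transitions):
       t0   t1   t2   t3
    A   0   -3    0    0
    B   4    0    0    0
    C  -2    0    0    0
    D   0    2    0    3
    E   0    0    3    0
    F   0    0   -1   -3

Candidate y = [0, 1, 2, 0, 0, 0]; check y·C column-wise:
  col t0: 1·4 + 2·-2 = 0
  col t1: 0·-3 + 1·0 + 2·0 + 0·2 = 0
  col t2: 1·0 + 2·0 + 0·3 + 0·-1 = 0
  col t3: 1·0 + 2·0 + 0·3 + 0·-3 = 0

y = (A:0, B:1, C:2, D:0, E:0, F:0)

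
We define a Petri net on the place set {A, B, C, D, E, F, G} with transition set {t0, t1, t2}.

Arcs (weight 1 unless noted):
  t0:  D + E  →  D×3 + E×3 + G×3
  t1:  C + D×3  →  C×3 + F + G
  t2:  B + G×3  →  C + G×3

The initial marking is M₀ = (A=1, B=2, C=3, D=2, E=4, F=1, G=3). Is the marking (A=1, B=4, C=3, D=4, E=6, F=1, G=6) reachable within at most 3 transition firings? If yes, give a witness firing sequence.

NO — not reachable within 3 firings

depth 0: 1 marking
depth 1: 3 markings reached so far
depth 2: 7 markings reached so far
depth 3: 12 markings reached so far
target is not among the 12 markings reachable within 3 steps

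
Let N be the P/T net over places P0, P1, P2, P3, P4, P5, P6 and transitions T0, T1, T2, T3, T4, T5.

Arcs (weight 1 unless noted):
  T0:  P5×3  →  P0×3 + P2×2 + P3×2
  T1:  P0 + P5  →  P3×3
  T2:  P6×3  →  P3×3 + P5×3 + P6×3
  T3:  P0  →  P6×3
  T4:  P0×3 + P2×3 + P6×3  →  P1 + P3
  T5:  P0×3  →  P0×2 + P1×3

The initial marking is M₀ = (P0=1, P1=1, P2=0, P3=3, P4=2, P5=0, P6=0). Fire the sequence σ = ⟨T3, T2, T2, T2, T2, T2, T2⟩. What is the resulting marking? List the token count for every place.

(P0=0, P1=1, P2=0, P3=21, P4=2, P5=18, P6=3)

step 1: fire T3:  (P0=1, P1=1, P2=0, P3=3, P4=2, P5=0, P6=0) → (P0=0, P1=1, P2=0, P3=3, P4=2, P5=0, P6=3)
step 2: fire T2:  (P0=0, P1=1, P2=0, P3=3, P4=2, P5=0, P6=3) → (P0=0, P1=1, P2=0, P3=6, P4=2, P5=3, P6=3)
step 3: fire T2:  (P0=0, P1=1, P2=0, P3=6, P4=2, P5=3, P6=3) → (P0=0, P1=1, P2=0, P3=9, P4=2, P5=6, P6=3)
step 4: fire T2:  (P0=0, P1=1, P2=0, P3=9, P4=2, P5=6, P6=3) → (P0=0, P1=1, P2=0, P3=12, P4=2, P5=9, P6=3)
step 5: fire T2:  (P0=0, P1=1, P2=0, P3=12, P4=2, P5=9, P6=3) → (P0=0, P1=1, P2=0, P3=15, P4=2, P5=12, P6=3)
step 6: fire T2:  (P0=0, P1=1, P2=0, P3=15, P4=2, P5=12, P6=3) → (P0=0, P1=1, P2=0, P3=18, P4=2, P5=15, P6=3)
step 7: fire T2:  (P0=0, P1=1, P2=0, P3=18, P4=2, P5=15, P6=3) → (P0=0, P1=1, P2=0, P3=21, P4=2, P5=18, P6=3)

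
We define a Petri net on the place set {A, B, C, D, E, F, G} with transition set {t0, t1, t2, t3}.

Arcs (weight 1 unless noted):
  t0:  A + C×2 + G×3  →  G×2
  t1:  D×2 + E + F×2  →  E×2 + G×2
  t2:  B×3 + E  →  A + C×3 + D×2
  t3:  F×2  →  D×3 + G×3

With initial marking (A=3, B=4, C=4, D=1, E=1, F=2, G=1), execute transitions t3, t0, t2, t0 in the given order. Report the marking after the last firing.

step 1: fire t3:  (A=3, B=4, C=4, D=1, E=1, F=2, G=1) → (A=3, B=4, C=4, D=4, E=1, F=0, G=4)
step 2: fire t0:  (A=3, B=4, C=4, D=4, E=1, F=0, G=4) → (A=2, B=4, C=2, D=4, E=1, F=0, G=3)
step 3: fire t2:  (A=2, B=4, C=2, D=4, E=1, F=0, G=3) → (A=3, B=1, C=5, D=6, E=0, F=0, G=3)
step 4: fire t0:  (A=3, B=1, C=5, D=6, E=0, F=0, G=3) → (A=2, B=1, C=3, D=6, E=0, F=0, G=2)

(A=2, B=1, C=3, D=6, E=0, F=0, G=2)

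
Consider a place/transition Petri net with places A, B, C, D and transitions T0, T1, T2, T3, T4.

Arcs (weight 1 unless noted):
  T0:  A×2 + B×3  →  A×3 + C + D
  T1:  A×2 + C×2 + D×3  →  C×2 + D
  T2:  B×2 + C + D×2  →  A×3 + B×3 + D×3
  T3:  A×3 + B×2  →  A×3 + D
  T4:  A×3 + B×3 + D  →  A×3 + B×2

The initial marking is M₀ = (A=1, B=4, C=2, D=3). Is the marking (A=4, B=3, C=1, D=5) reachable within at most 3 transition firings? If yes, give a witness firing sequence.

step 1: fire T2:  (A=1, B=4, C=2, D=3) → (A=4, B=5, C=1, D=4)
step 2: fire T3:  (A=4, B=5, C=1, D=4) → (A=4, B=3, C=1, D=5)

YES — reachable via ⟨T2, T3⟩ (2 firings)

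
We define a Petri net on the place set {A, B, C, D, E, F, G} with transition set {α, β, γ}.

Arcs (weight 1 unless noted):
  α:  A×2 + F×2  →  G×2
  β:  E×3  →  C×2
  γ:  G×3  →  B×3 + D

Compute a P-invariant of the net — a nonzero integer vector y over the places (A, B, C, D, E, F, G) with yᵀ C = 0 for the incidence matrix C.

y = (A:0, B:1, C:0, D:-3, E:0, F:0, G:0)

Incidence matrix C (rows=places, cols=transitions):
        α    β    γ
    A  -2    0    0
    B   0    0    3
    C   0    2    0
    D   0    0    1
    E   0   -3    0
    F  -2    0    0
    G   2    0   -3

Candidate y = [0, 1, 0, -3, 0, 0, 0]; check y·C column-wise:
  col α: 0·-2 + 1·0 + -3·0 + 0·-2 + 0·2 = 0
  col β: 1·0 + 0·2 + -3·0 + 0·-3 = 0
  col γ: 1·3 + -3·1 + 0·-3 = 0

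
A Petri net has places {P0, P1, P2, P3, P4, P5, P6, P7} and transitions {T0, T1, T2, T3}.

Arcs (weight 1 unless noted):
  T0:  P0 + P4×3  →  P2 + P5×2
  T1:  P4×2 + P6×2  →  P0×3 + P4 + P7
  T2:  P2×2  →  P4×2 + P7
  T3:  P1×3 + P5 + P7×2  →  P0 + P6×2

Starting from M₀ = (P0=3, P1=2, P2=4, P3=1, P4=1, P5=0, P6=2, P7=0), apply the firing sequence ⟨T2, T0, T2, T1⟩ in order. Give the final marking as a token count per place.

(P0=5, P1=2, P2=1, P3=1, P4=1, P5=2, P6=0, P7=3)

step 1: fire T2:  (P0=3, P1=2, P2=4, P3=1, P4=1, P5=0, P6=2, P7=0) → (P0=3, P1=2, P2=2, P3=1, P4=3, P5=0, P6=2, P7=1)
step 2: fire T0:  (P0=3, P1=2, P2=2, P3=1, P4=3, P5=0, P6=2, P7=1) → (P0=2, P1=2, P2=3, P3=1, P4=0, P5=2, P6=2, P7=1)
step 3: fire T2:  (P0=2, P1=2, P2=3, P3=1, P4=0, P5=2, P6=2, P7=1) → (P0=2, P1=2, P2=1, P3=1, P4=2, P5=2, P6=2, P7=2)
step 4: fire T1:  (P0=2, P1=2, P2=1, P3=1, P4=2, P5=2, P6=2, P7=2) → (P0=5, P1=2, P2=1, P3=1, P4=1, P5=2, P6=0, P7=3)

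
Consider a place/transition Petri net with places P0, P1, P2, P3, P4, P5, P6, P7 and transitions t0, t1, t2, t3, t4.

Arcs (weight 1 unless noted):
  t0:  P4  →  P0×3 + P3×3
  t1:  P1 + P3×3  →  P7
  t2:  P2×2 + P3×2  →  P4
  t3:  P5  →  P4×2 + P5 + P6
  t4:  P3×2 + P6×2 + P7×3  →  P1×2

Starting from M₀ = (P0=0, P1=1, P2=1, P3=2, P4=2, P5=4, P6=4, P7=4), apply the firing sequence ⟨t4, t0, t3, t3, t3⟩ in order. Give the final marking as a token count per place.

step 1: fire t4:  (P0=0, P1=1, P2=1, P3=2, P4=2, P5=4, P6=4, P7=4) → (P0=0, P1=3, P2=1, P3=0, P4=2, P5=4, P6=2, P7=1)
step 2: fire t0:  (P0=0, P1=3, P2=1, P3=0, P4=2, P5=4, P6=2, P7=1) → (P0=3, P1=3, P2=1, P3=3, P4=1, P5=4, P6=2, P7=1)
step 3: fire t3:  (P0=3, P1=3, P2=1, P3=3, P4=1, P5=4, P6=2, P7=1) → (P0=3, P1=3, P2=1, P3=3, P4=3, P5=4, P6=3, P7=1)
step 4: fire t3:  (P0=3, P1=3, P2=1, P3=3, P4=3, P5=4, P6=3, P7=1) → (P0=3, P1=3, P2=1, P3=3, P4=5, P5=4, P6=4, P7=1)
step 5: fire t3:  (P0=3, P1=3, P2=1, P3=3, P4=5, P5=4, P6=4, P7=1) → (P0=3, P1=3, P2=1, P3=3, P4=7, P5=4, P6=5, P7=1)

(P0=3, P1=3, P2=1, P3=3, P4=7, P5=4, P6=5, P7=1)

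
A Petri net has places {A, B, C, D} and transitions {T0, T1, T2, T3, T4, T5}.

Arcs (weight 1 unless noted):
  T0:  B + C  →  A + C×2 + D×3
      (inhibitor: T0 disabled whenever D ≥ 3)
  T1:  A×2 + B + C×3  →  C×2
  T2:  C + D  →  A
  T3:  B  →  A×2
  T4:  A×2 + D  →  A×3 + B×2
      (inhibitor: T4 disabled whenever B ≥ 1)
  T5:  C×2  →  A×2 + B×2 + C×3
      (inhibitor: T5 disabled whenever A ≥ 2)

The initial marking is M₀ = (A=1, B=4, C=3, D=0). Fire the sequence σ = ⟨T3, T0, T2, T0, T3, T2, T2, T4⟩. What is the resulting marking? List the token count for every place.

(A=11, B=2, C=2, D=2)

step 1: fire T3:  (A=1, B=4, C=3, D=0) → (A=3, B=3, C=3, D=0)
step 2: fire T0:  (A=3, B=3, C=3, D=0) → (A=4, B=2, C=4, D=3)
step 3: fire T2:  (A=4, B=2, C=4, D=3) → (A=5, B=2, C=3, D=2)
step 4: fire T0:  (A=5, B=2, C=3, D=2) → (A=6, B=1, C=4, D=5)
step 5: fire T3:  (A=6, B=1, C=4, D=5) → (A=8, B=0, C=4, D=5)
step 6: fire T2:  (A=8, B=0, C=4, D=5) → (A=9, B=0, C=3, D=4)
step 7: fire T2:  (A=9, B=0, C=3, D=4) → (A=10, B=0, C=2, D=3)
step 8: fire T4:  (A=10, B=0, C=2, D=3) → (A=11, B=2, C=2, D=2)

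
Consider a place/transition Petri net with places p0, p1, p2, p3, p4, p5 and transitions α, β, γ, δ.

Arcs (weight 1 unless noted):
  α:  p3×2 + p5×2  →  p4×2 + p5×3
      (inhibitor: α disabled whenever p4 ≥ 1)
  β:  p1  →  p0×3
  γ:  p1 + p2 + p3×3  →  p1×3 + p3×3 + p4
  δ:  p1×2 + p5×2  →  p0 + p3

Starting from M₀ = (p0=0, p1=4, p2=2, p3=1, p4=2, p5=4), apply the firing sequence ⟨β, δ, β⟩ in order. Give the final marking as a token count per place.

(p0=7, p1=0, p2=2, p3=2, p4=2, p5=2)

step 1: fire β:  (p0=0, p1=4, p2=2, p3=1, p4=2, p5=4) → (p0=3, p1=3, p2=2, p3=1, p4=2, p5=4)
step 2: fire δ:  (p0=3, p1=3, p2=2, p3=1, p4=2, p5=4) → (p0=4, p1=1, p2=2, p3=2, p4=2, p5=2)
step 3: fire β:  (p0=4, p1=1, p2=2, p3=2, p4=2, p5=2) → (p0=7, p1=0, p2=2, p3=2, p4=2, p5=2)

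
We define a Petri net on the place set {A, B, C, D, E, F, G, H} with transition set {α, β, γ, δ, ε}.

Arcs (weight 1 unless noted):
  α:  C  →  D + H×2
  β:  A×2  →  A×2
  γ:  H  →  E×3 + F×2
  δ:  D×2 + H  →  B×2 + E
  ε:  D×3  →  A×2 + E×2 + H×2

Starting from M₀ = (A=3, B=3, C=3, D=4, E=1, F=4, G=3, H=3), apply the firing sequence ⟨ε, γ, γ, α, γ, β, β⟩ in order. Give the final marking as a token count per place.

(A=5, B=3, C=2, D=2, E=12, F=10, G=3, H=4)

step 1: fire ε:  (A=3, B=3, C=3, D=4, E=1, F=4, G=3, H=3) → (A=5, B=3, C=3, D=1, E=3, F=4, G=3, H=5)
step 2: fire γ:  (A=5, B=3, C=3, D=1, E=3, F=4, G=3, H=5) → (A=5, B=3, C=3, D=1, E=6, F=6, G=3, H=4)
step 3: fire γ:  (A=5, B=3, C=3, D=1, E=6, F=6, G=3, H=4) → (A=5, B=3, C=3, D=1, E=9, F=8, G=3, H=3)
step 4: fire α:  (A=5, B=3, C=3, D=1, E=9, F=8, G=3, H=3) → (A=5, B=3, C=2, D=2, E=9, F=8, G=3, H=5)
step 5: fire γ:  (A=5, B=3, C=2, D=2, E=9, F=8, G=3, H=5) → (A=5, B=3, C=2, D=2, E=12, F=10, G=3, H=4)
step 6: fire β:  (A=5, B=3, C=2, D=2, E=12, F=10, G=3, H=4) → (A=5, B=3, C=2, D=2, E=12, F=10, G=3, H=4)
step 7: fire β:  (A=5, B=3, C=2, D=2, E=12, F=10, G=3, H=4) → (A=5, B=3, C=2, D=2, E=12, F=10, G=3, H=4)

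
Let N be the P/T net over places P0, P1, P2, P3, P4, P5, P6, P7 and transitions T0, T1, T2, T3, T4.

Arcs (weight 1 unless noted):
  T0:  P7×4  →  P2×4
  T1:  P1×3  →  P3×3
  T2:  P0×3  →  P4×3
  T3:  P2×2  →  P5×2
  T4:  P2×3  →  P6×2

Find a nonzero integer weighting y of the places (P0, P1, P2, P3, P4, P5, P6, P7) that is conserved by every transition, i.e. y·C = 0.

Incidence matrix C (rows=places, cols=transitions):
       T0   T1   T2   T3   T4
   P0   0    0   -3    0    0
   P1   0   -3    0    0    0
   P2   4    0    0   -2   -3
   P3   0    3    0    0    0
   P4   0    0    3    0    0
   P5   0    0    0    2    0
   P6   0    0    0    0    2
   P7  -4    0    0    0    0

Candidate y = [0, 1, 0, 1, 0, 0, 0, 0]; check y·C column-wise:
  col T0: 1·0 + 0·4 + 1·0 + 0·-4 = 0
  col T1: 1·-3 + 1·3 = 0
  col T2: 0·-3 + 1·0 + 1·0 + 0·3 = 0
  col T3: 1·0 + 0·-2 + 1·0 + 0·2 = 0
  col T4: 1·0 + 0·-3 + 1·0 + 0·2 = 0

y = (P0:0, P1:1, P2:0, P3:1, P4:0, P5:0, P6:0, P7:0)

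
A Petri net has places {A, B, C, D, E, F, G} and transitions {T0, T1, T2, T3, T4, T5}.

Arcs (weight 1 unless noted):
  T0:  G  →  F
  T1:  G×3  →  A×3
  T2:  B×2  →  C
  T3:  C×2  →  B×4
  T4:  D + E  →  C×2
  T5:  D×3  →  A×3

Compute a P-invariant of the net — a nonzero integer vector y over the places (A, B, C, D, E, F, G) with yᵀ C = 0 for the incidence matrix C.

Incidence matrix C (rows=places, cols=transitions):
       T0   T1   T2   T3   T4   T5
    A   0    3    0    0    0    3
    B   0    0   -2    4    0    0
    C   0    0    1   -2    2    0
    D   0    0    0    0   -1   -3
    E   0    0    0    0   -1    0
    F   1    0    0    0    0    0
    G  -1   -3    0    0    0    0

Candidate y = [0, 1, 2, 0, 4, 0, 0]; check y·C column-wise:
  col T0: 1·0 + 2·0 + 4·0 + 0·1 + 0·-1 = 0
  col T1: 0·3 + 1·0 + 2·0 + 4·0 + 0·-3 = 0
  col T2: 1·-2 + 2·1 + 4·0 = 0
  col T3: 1·4 + 2·-2 + 4·0 = 0
  col T4: 1·0 + 2·2 + 0·-1 + 4·-1 = 0
  col T5: 0·3 + 1·0 + 2·0 + 0·-3 + 4·0 = 0

y = (A:0, B:1, C:2, D:0, E:4, F:0, G:0)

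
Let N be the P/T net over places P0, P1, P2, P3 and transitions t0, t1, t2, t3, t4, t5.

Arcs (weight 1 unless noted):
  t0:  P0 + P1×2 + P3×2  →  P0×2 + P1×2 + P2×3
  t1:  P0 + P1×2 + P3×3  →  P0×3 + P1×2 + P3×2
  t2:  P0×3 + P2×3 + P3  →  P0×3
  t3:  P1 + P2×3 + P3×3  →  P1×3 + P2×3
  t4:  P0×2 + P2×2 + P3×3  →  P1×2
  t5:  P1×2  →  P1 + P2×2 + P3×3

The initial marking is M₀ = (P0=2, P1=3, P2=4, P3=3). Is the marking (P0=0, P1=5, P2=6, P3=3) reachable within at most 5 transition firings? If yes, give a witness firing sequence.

step 1: fire t3:  (P0=2, P1=3, P2=4, P3=3) → (P0=2, P1=5, P2=4, P3=0)
step 2: fire t5:  (P0=2, P1=5, P2=4, P3=0) → (P0=2, P1=4, P2=6, P3=3)
step 3: fire t4:  (P0=2, P1=4, P2=6, P3=3) → (P0=0, P1=6, P2=4, P3=0)
step 4: fire t5:  (P0=0, P1=6, P2=4, P3=0) → (P0=0, P1=5, P2=6, P3=3)

YES — reachable via ⟨t3, t5, t4, t5⟩ (4 firings)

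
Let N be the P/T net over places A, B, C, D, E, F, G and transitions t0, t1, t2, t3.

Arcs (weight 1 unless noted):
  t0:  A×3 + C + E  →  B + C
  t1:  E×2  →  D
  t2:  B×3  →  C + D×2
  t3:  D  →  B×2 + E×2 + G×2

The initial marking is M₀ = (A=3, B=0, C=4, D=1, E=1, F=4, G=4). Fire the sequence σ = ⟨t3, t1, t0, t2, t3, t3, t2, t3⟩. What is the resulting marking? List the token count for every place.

step 1: fire t3:  (A=3, B=0, C=4, D=1, E=1, F=4, G=4) → (A=3, B=2, C=4, D=0, E=3, F=4, G=6)
step 2: fire t1:  (A=3, B=2, C=4, D=0, E=3, F=4, G=6) → (A=3, B=2, C=4, D=1, E=1, F=4, G=6)
step 3: fire t0:  (A=3, B=2, C=4, D=1, E=1, F=4, G=6) → (A=0, B=3, C=4, D=1, E=0, F=4, G=6)
step 4: fire t2:  (A=0, B=3, C=4, D=1, E=0, F=4, G=6) → (A=0, B=0, C=5, D=3, E=0, F=4, G=6)
step 5: fire t3:  (A=0, B=0, C=5, D=3, E=0, F=4, G=6) → (A=0, B=2, C=5, D=2, E=2, F=4, G=8)
step 6: fire t3:  (A=0, B=2, C=5, D=2, E=2, F=4, G=8) → (A=0, B=4, C=5, D=1, E=4, F=4, G=10)
step 7: fire t2:  (A=0, B=4, C=5, D=1, E=4, F=4, G=10) → (A=0, B=1, C=6, D=3, E=4, F=4, G=10)
step 8: fire t3:  (A=0, B=1, C=6, D=3, E=4, F=4, G=10) → (A=0, B=3, C=6, D=2, E=6, F=4, G=12)

(A=0, B=3, C=6, D=2, E=6, F=4, G=12)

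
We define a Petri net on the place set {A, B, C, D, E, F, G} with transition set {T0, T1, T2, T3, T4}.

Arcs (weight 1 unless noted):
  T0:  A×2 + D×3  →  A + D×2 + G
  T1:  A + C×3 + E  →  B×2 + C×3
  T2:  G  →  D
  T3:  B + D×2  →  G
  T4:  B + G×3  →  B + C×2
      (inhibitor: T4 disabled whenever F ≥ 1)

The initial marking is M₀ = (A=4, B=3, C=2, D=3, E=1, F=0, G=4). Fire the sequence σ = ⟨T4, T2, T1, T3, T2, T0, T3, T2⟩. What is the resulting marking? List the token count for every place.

(A=2, B=3, C=4, D=1, E=0, F=0, G=1)

step 1: fire T4:  (A=4, B=3, C=2, D=3, E=1, F=0, G=4) → (A=4, B=3, C=4, D=3, E=1, F=0, G=1)
step 2: fire T2:  (A=4, B=3, C=4, D=3, E=1, F=0, G=1) → (A=4, B=3, C=4, D=4, E=1, F=0, G=0)
step 3: fire T1:  (A=4, B=3, C=4, D=4, E=1, F=0, G=0) → (A=3, B=5, C=4, D=4, E=0, F=0, G=0)
step 4: fire T3:  (A=3, B=5, C=4, D=4, E=0, F=0, G=0) → (A=3, B=4, C=4, D=2, E=0, F=0, G=1)
step 5: fire T2:  (A=3, B=4, C=4, D=2, E=0, F=0, G=1) → (A=3, B=4, C=4, D=3, E=0, F=0, G=0)
step 6: fire T0:  (A=3, B=4, C=4, D=3, E=0, F=0, G=0) → (A=2, B=4, C=4, D=2, E=0, F=0, G=1)
step 7: fire T3:  (A=2, B=4, C=4, D=2, E=0, F=0, G=1) → (A=2, B=3, C=4, D=0, E=0, F=0, G=2)
step 8: fire T2:  (A=2, B=3, C=4, D=0, E=0, F=0, G=2) → (A=2, B=3, C=4, D=1, E=0, F=0, G=1)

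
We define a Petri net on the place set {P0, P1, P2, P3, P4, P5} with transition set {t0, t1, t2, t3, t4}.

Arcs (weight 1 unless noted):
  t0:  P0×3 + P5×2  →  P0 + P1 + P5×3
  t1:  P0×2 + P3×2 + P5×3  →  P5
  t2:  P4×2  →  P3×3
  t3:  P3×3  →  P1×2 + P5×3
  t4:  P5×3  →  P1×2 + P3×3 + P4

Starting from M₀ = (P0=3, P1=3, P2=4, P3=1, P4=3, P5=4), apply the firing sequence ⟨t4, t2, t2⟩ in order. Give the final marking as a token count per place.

step 1: fire t4:  (P0=3, P1=3, P2=4, P3=1, P4=3, P5=4) → (P0=3, P1=5, P2=4, P3=4, P4=4, P5=1)
step 2: fire t2:  (P0=3, P1=5, P2=4, P3=4, P4=4, P5=1) → (P0=3, P1=5, P2=4, P3=7, P4=2, P5=1)
step 3: fire t2:  (P0=3, P1=5, P2=4, P3=7, P4=2, P5=1) → (P0=3, P1=5, P2=4, P3=10, P4=0, P5=1)

(P0=3, P1=5, P2=4, P3=10, P4=0, P5=1)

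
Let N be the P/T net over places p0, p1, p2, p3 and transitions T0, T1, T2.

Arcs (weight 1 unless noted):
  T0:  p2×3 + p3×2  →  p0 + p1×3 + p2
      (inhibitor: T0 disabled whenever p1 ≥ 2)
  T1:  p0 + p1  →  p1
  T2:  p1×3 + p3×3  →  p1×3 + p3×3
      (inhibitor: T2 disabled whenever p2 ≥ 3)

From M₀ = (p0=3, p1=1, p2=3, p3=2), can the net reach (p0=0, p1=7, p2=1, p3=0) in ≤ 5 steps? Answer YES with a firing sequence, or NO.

depth 0: 1 marking
depth 1: 3 markings reached so far
depth 2: 5 markings reached so far
depth 3: 7 markings reached so far
depth 4: 8 markings reached so far
depth 5: 9 markings reached so far
target is not among the 9 markings reachable within 5 steps

NO — not reachable within 5 firings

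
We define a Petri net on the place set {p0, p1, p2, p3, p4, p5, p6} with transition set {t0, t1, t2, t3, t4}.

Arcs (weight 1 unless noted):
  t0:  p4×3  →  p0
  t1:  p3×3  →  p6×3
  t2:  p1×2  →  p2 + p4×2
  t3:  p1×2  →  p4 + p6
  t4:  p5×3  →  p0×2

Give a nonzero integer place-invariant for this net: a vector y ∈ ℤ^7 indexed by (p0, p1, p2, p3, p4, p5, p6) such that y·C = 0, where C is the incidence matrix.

Incidence matrix C (rows=places, cols=transitions):
       t0   t1   t2   t3   t4
   p0   1    0    0    0    2
   p1   0    0   -2   -2    0
   p2   0    0    1    0    0
   p3   0   -3    0    0    0
   p4  -3    0    2    1    0
   p5   0    0    0    0   -3
   p6   0    3    0    1    0

Candidate y = [6, 1, -2, 0, 2, 4, 0]; check y·C column-wise:
  col t0: 6·1 + 1·0 + -2·0 + 2·-3 + 4·0 = 0
  col t1: 6·0 + 1·0 + -2·0 + 0·-3 + 2·0 + 4·0 + 0·3 = 0
  col t2: 6·0 + 1·-2 + -2·1 + 2·2 + 4·0 = 0
  col t3: 6·0 + 1·-2 + -2·0 + 2·1 + 4·0 + 0·1 = 0
  col t4: 6·2 + 1·0 + -2·0 + 2·0 + 4·-3 = 0

y = (p0:6, p1:1, p2:-2, p3:0, p4:2, p5:4, p6:0)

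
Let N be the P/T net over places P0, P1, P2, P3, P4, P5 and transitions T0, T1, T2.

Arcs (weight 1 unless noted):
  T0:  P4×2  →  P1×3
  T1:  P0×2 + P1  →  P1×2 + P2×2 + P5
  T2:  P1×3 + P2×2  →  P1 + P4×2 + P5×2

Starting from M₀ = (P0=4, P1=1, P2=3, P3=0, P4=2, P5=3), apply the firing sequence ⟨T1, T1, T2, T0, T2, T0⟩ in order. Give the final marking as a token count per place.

(P0=0, P1=5, P2=3, P3=0, P4=2, P5=9)

step 1: fire T1:  (P0=4, P1=1, P2=3, P3=0, P4=2, P5=3) → (P0=2, P1=2, P2=5, P3=0, P4=2, P5=4)
step 2: fire T1:  (P0=2, P1=2, P2=5, P3=0, P4=2, P5=4) → (P0=0, P1=3, P2=7, P3=0, P4=2, P5=5)
step 3: fire T2:  (P0=0, P1=3, P2=7, P3=0, P4=2, P5=5) → (P0=0, P1=1, P2=5, P3=0, P4=4, P5=7)
step 4: fire T0:  (P0=0, P1=1, P2=5, P3=0, P4=4, P5=7) → (P0=0, P1=4, P2=5, P3=0, P4=2, P5=7)
step 5: fire T2:  (P0=0, P1=4, P2=5, P3=0, P4=2, P5=7) → (P0=0, P1=2, P2=3, P3=0, P4=4, P5=9)
step 6: fire T0:  (P0=0, P1=2, P2=3, P3=0, P4=4, P5=9) → (P0=0, P1=5, P2=3, P3=0, P4=2, P5=9)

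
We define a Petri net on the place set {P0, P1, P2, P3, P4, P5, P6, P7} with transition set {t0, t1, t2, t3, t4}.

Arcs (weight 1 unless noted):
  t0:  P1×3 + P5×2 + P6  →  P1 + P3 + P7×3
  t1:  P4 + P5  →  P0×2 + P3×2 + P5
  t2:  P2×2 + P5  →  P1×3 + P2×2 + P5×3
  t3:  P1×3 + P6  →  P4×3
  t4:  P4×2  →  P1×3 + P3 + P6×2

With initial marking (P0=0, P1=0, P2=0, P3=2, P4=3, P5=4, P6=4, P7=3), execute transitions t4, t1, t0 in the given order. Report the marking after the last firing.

(P0=2, P1=1, P2=0, P3=6, P4=0, P5=2, P6=5, P7=6)

step 1: fire t4:  (P0=0, P1=0, P2=0, P3=2, P4=3, P5=4, P6=4, P7=3) → (P0=0, P1=3, P2=0, P3=3, P4=1, P5=4, P6=6, P7=3)
step 2: fire t1:  (P0=0, P1=3, P2=0, P3=3, P4=1, P5=4, P6=6, P7=3) → (P0=2, P1=3, P2=0, P3=5, P4=0, P5=4, P6=6, P7=3)
step 3: fire t0:  (P0=2, P1=3, P2=0, P3=5, P4=0, P5=4, P6=6, P7=3) → (P0=2, P1=1, P2=0, P3=6, P4=0, P5=2, P6=5, P7=6)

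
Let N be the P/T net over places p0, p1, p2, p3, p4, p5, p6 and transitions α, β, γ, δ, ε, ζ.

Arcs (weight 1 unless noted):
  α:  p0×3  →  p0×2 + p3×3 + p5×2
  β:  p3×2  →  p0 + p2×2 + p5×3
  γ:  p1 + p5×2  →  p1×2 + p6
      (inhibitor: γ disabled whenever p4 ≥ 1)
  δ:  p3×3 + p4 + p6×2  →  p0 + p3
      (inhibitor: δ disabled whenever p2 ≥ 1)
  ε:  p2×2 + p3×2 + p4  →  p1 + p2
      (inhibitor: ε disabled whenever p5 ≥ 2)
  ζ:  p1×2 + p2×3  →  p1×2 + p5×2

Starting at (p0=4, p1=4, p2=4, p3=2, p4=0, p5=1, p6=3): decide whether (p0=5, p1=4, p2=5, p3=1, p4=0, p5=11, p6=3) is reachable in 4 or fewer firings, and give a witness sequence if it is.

YES — reachable via ⟨α, β, β, ζ⟩ (4 firings)

step 1: fire α:  (p0=4, p1=4, p2=4, p3=2, p4=0, p5=1, p6=3) → (p0=3, p1=4, p2=4, p3=5, p4=0, p5=3, p6=3)
step 2: fire β:  (p0=3, p1=4, p2=4, p3=5, p4=0, p5=3, p6=3) → (p0=4, p1=4, p2=6, p3=3, p4=0, p5=6, p6=3)
step 3: fire β:  (p0=4, p1=4, p2=6, p3=3, p4=0, p5=6, p6=3) → (p0=5, p1=4, p2=8, p3=1, p4=0, p5=9, p6=3)
step 4: fire ζ:  (p0=5, p1=4, p2=8, p3=1, p4=0, p5=9, p6=3) → (p0=5, p1=4, p2=5, p3=1, p4=0, p5=11, p6=3)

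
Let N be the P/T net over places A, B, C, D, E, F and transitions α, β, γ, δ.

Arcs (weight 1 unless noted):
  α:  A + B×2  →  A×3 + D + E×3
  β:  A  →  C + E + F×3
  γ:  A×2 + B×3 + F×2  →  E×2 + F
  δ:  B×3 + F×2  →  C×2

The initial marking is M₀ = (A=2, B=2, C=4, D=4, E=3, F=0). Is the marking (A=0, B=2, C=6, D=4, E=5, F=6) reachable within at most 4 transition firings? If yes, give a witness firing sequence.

step 1: fire β:  (A=2, B=2, C=4, D=4, E=3, F=0) → (A=1, B=2, C=5, D=4, E=4, F=3)
step 2: fire β:  (A=1, B=2, C=5, D=4, E=4, F=3) → (A=0, B=2, C=6, D=4, E=5, F=6)

YES — reachable via ⟨β, β⟩ (2 firings)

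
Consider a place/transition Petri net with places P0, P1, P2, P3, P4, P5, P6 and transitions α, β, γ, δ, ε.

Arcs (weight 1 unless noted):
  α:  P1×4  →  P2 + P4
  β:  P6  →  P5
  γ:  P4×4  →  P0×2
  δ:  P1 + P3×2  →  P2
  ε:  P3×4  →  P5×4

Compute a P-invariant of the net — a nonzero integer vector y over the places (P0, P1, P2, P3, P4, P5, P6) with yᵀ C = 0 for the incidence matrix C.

Incidence matrix C (rows=places, cols=transitions):
        α    β    γ    δ    ε
   P0   0    0    2    0    0
   P1  -4    0    0   -1    0
   P2   1    0    0    1    0
   P3   0    0    0   -2   -4
   P4   1    0   -4    0    0
   P5   0    1    0    0    4
   P6   0   -1    0    0    0

Candidate y = [6, 1, 1, 0, 3, 0, 0]; check y·C column-wise:
  col α: 6·0 + 1·-4 + 1·1 + 3·1 = 0
  col β: 6·0 + 1·0 + 1·0 + 3·0 + 0·1 + 0·-1 = 0
  col γ: 6·2 + 1·0 + 1·0 + 3·-4 = 0
  col δ: 6·0 + 1·-1 + 1·1 + 0·-2 + 3·0 = 0
  col ε: 6·0 + 1·0 + 1·0 + 0·-4 + 3·0 + 0·4 = 0

y = (P0:6, P1:1, P2:1, P3:0, P4:3, P5:0, P6:0)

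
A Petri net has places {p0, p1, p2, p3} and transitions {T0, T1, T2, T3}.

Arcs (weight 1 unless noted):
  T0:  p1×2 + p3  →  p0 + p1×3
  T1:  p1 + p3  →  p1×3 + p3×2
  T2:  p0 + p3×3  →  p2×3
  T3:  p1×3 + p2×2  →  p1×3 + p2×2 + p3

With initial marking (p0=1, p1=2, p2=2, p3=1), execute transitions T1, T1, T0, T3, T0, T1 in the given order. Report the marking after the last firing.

(p0=3, p1=10, p2=2, p3=3)

step 1: fire T1:  (p0=1, p1=2, p2=2, p3=1) → (p0=1, p1=4, p2=2, p3=2)
step 2: fire T1:  (p0=1, p1=4, p2=2, p3=2) → (p0=1, p1=6, p2=2, p3=3)
step 3: fire T0:  (p0=1, p1=6, p2=2, p3=3) → (p0=2, p1=7, p2=2, p3=2)
step 4: fire T3:  (p0=2, p1=7, p2=2, p3=2) → (p0=2, p1=7, p2=2, p3=3)
step 5: fire T0:  (p0=2, p1=7, p2=2, p3=3) → (p0=3, p1=8, p2=2, p3=2)
step 6: fire T1:  (p0=3, p1=8, p2=2, p3=2) → (p0=3, p1=10, p2=2, p3=3)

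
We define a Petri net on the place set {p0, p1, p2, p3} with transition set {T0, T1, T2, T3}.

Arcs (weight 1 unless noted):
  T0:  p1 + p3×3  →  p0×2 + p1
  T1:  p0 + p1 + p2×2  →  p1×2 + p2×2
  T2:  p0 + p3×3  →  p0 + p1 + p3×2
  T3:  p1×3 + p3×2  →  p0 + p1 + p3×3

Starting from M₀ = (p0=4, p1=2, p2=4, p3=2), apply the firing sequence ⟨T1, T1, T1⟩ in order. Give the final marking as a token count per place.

step 1: fire T1:  (p0=4, p1=2, p2=4, p3=2) → (p0=3, p1=3, p2=4, p3=2)
step 2: fire T1:  (p0=3, p1=3, p2=4, p3=2) → (p0=2, p1=4, p2=4, p3=2)
step 3: fire T1:  (p0=2, p1=4, p2=4, p3=2) → (p0=1, p1=5, p2=4, p3=2)

(p0=1, p1=5, p2=4, p3=2)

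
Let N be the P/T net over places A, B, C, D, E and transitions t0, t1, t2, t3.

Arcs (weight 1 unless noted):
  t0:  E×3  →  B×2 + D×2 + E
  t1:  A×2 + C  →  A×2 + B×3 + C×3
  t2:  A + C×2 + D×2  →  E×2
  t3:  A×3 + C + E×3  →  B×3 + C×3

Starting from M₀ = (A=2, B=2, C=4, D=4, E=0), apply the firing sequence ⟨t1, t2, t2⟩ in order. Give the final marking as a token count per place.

(A=0, B=5, C=2, D=0, E=4)

step 1: fire t1:  (A=2, B=2, C=4, D=4, E=0) → (A=2, B=5, C=6, D=4, E=0)
step 2: fire t2:  (A=2, B=5, C=6, D=4, E=0) → (A=1, B=5, C=4, D=2, E=2)
step 3: fire t2:  (A=1, B=5, C=4, D=2, E=2) → (A=0, B=5, C=2, D=0, E=4)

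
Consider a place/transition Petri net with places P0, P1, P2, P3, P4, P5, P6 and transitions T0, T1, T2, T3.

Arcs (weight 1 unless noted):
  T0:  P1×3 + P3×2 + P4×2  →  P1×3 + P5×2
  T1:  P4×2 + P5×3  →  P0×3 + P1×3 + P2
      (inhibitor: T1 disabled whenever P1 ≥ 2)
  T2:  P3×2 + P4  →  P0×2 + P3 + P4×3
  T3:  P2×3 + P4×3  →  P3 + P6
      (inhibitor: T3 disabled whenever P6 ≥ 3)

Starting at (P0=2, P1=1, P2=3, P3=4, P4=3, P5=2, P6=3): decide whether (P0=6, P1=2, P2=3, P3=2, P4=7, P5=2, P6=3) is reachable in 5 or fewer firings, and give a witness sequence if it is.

NO — not reachable within 5 firings

depth 0: 1 marking
depth 1: 2 markings reached so far
depth 2: 3 markings reached so far
depth 3: 4 markings reached so far
depth 4: 4 markings reached so far
(frontier empty at depth 4; search complete)
target is not among the 4 markings reachable within 5 steps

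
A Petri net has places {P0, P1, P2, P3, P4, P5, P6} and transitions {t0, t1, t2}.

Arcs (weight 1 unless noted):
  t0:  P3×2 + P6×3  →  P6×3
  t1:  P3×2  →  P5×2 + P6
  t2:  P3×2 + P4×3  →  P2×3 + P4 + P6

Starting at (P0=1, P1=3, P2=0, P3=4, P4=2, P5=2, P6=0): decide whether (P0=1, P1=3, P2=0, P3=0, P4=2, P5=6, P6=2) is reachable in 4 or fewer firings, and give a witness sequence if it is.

YES — reachable via ⟨t1, t1⟩ (2 firings)

step 1: fire t1:  (P0=1, P1=3, P2=0, P3=4, P4=2, P5=2, P6=0) → (P0=1, P1=3, P2=0, P3=2, P4=2, P5=4, P6=1)
step 2: fire t1:  (P0=1, P1=3, P2=0, P3=2, P4=2, P5=4, P6=1) → (P0=1, P1=3, P2=0, P3=0, P4=2, P5=6, P6=2)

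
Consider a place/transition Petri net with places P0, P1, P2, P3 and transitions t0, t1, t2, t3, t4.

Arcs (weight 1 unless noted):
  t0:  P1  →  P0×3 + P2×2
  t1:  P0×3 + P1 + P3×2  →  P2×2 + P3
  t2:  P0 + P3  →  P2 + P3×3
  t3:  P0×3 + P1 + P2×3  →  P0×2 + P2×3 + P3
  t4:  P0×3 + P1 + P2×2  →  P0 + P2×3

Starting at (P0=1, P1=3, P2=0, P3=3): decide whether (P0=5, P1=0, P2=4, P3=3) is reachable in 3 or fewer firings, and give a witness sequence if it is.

depth 0: 1 marking
depth 1: 3 markings reached so far
depth 2: 7 markings reached so far
depth 3: 16 markings reached so far
target is not among the 16 markings reachable within 3 steps

NO — not reachable within 3 firings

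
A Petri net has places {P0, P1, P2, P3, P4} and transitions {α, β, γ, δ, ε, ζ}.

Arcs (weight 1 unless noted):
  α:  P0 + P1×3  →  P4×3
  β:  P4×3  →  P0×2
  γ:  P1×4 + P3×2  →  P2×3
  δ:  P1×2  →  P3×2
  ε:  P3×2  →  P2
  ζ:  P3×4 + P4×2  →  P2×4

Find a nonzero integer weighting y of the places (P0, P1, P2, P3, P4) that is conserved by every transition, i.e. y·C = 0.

Incidence matrix C (rows=places, cols=transitions):
        α    β    γ    δ    ε    ζ
   P0  -1    2    0    0    0    0
   P1  -3    0   -4   -2    0    0
   P2   0    0    3    0    1    4
   P3   0    0   -2    2   -2   -4
   P4   3   -3    0    0    0   -2

Candidate y = [3, 1, 2, 1, 2]; check y·C column-wise:
  col α: 3·-1 + 1·-3 + 2·0 + 1·0 + 2·3 = 0
  col β: 3·2 + 1·0 + 2·0 + 1·0 + 2·-3 = 0
  col γ: 3·0 + 1·-4 + 2·3 + 1·-2 + 2·0 = 0
  col δ: 3·0 + 1·-2 + 2·0 + 1·2 + 2·0 = 0
  col ε: 3·0 + 1·0 + 2·1 + 1·-2 + 2·0 = 0
  col ζ: 3·0 + 1·0 + 2·4 + 1·-4 + 2·-2 = 0

y = (P0:3, P1:1, P2:2, P3:1, P4:2)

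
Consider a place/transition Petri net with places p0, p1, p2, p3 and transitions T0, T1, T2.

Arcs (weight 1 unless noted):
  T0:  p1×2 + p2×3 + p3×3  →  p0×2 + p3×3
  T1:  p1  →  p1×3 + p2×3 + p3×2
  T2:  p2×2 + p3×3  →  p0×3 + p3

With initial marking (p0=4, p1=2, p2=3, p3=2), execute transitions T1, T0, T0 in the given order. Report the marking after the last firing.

step 1: fire T1:  (p0=4, p1=2, p2=3, p3=2) → (p0=4, p1=4, p2=6, p3=4)
step 2: fire T0:  (p0=4, p1=4, p2=6, p3=4) → (p0=6, p1=2, p2=3, p3=4)
step 3: fire T0:  (p0=6, p1=2, p2=3, p3=4) → (p0=8, p1=0, p2=0, p3=4)

(p0=8, p1=0, p2=0, p3=4)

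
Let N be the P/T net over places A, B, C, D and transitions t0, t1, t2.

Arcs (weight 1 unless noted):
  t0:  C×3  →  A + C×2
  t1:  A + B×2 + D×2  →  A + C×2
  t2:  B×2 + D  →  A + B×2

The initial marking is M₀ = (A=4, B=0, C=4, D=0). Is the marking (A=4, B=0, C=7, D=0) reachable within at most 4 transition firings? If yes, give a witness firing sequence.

NO — not reachable within 4 firings

depth 0: 1 marking
depth 1: 2 markings reached so far
depth 2: 3 markings reached so far
depth 3: 3 markings reached so far
(frontier empty at depth 3; search complete)
target is not among the 3 markings reachable within 4 steps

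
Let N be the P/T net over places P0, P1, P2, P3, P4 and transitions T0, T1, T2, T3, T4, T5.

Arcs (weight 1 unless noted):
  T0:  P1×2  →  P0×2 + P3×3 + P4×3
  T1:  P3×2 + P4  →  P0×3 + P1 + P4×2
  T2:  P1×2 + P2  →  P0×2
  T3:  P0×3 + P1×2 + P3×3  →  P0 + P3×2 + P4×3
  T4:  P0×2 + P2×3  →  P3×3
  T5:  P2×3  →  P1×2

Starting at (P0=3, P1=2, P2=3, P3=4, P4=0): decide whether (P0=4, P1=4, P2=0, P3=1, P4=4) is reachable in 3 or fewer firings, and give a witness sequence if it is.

depth 0: 1 marking
depth 1: 6 markings reached so far
depth 2: 11 markings reached so far
depth 3: 18 markings reached so far
target is not among the 18 markings reachable within 3 steps

NO — not reachable within 3 firings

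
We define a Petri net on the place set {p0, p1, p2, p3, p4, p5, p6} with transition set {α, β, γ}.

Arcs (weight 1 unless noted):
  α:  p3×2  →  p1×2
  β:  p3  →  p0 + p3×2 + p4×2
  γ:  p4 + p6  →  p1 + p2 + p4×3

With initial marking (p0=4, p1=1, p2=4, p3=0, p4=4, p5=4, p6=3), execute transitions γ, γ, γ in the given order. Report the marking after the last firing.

(p0=4, p1=4, p2=7, p3=0, p4=10, p5=4, p6=0)

step 1: fire γ:  (p0=4, p1=1, p2=4, p3=0, p4=4, p5=4, p6=3) → (p0=4, p1=2, p2=5, p3=0, p4=6, p5=4, p6=2)
step 2: fire γ:  (p0=4, p1=2, p2=5, p3=0, p4=6, p5=4, p6=2) → (p0=4, p1=3, p2=6, p3=0, p4=8, p5=4, p6=1)
step 3: fire γ:  (p0=4, p1=3, p2=6, p3=0, p4=8, p5=4, p6=1) → (p0=4, p1=4, p2=7, p3=0, p4=10, p5=4, p6=0)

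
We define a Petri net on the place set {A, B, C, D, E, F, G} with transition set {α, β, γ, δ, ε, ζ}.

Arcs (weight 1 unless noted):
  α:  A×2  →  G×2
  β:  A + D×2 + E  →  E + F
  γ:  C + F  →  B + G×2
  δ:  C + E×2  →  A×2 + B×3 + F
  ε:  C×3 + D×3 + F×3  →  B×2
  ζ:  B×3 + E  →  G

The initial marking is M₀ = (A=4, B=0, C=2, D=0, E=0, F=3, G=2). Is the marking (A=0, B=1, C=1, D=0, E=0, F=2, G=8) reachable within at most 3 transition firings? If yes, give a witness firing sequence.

YES — reachable via ⟨α, α, γ⟩ (3 firings)

step 1: fire α:  (A=4, B=0, C=2, D=0, E=0, F=3, G=2) → (A=2, B=0, C=2, D=0, E=0, F=3, G=4)
step 2: fire α:  (A=2, B=0, C=2, D=0, E=0, F=3, G=4) → (A=0, B=0, C=2, D=0, E=0, F=3, G=6)
step 3: fire γ:  (A=0, B=0, C=2, D=0, E=0, F=3, G=6) → (A=0, B=1, C=1, D=0, E=0, F=2, G=8)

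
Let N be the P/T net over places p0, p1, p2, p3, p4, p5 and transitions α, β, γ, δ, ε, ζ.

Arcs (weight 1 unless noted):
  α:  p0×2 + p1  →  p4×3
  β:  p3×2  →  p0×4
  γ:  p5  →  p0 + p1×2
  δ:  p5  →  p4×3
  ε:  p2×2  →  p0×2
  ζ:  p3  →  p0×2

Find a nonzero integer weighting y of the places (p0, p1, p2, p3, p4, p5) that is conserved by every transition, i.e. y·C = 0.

y = (p0:1, p1:1, p2:1, p3:2, p4:1, p5:3)

Incidence matrix C (rows=places, cols=transitions):
        α    β    γ    δ    ε    ζ
   p0  -2    4    1    0    2    2
   p1  -1    0    2    0    0    0
   p2   0    0    0    0   -2    0
   p3   0   -2    0    0    0   -1
   p4   3    0    0    3    0    0
   p5   0    0   -1   -1    0    0

Candidate y = [1, 1, 1, 2, 1, 3]; check y·C column-wise:
  col α: 1·-2 + 1·-1 + 1·0 + 2·0 + 1·3 + 3·0 = 0
  col β: 1·4 + 1·0 + 1·0 + 2·-2 + 1·0 + 3·0 = 0
  col γ: 1·1 + 1·2 + 1·0 + 2·0 + 1·0 + 3·-1 = 0
  col δ: 1·0 + 1·0 + 1·0 + 2·0 + 1·3 + 3·-1 = 0
  col ε: 1·2 + 1·0 + 1·-2 + 2·0 + 1·0 + 3·0 = 0
  col ζ: 1·2 + 1·0 + 1·0 + 2·-1 + 1·0 + 3·0 = 0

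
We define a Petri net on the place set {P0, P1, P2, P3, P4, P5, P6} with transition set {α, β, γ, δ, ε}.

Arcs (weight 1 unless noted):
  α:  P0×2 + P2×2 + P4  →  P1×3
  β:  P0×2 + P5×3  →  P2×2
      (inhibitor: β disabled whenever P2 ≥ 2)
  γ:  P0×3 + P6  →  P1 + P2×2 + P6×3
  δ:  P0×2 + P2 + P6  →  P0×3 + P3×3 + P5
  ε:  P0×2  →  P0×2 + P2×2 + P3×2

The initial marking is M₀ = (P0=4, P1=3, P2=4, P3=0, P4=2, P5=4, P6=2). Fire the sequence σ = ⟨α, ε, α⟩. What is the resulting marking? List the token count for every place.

(P0=0, P1=9, P2=2, P3=2, P4=0, P5=4, P6=2)

step 1: fire α:  (P0=4, P1=3, P2=4, P3=0, P4=2, P5=4, P6=2) → (P0=2, P1=6, P2=2, P3=0, P4=1, P5=4, P6=2)
step 2: fire ε:  (P0=2, P1=6, P2=2, P3=0, P4=1, P5=4, P6=2) → (P0=2, P1=6, P2=4, P3=2, P4=1, P5=4, P6=2)
step 3: fire α:  (P0=2, P1=6, P2=4, P3=2, P4=1, P5=4, P6=2) → (P0=0, P1=9, P2=2, P3=2, P4=0, P5=4, P6=2)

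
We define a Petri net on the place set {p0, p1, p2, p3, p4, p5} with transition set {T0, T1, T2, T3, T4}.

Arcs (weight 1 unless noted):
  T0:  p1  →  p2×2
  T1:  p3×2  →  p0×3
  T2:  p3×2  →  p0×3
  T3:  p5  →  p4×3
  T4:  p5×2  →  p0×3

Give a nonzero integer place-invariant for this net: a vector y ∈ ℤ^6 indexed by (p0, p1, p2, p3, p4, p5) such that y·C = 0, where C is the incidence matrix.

Incidence matrix C (rows=places, cols=transitions):
       T0   T1   T2   T3   T4
   p0   0    3    3    0    3
   p1  -1    0    0    0    0
   p2   2    0    0    0    0
   p3   0   -2   -2    0    0
   p4   0    0    0    3    0
   p5   0    0    0   -1   -2

Candidate y = [0, 2, 1, 0, 0, 0]; check y·C column-wise:
  col T0: 2·-1 + 1·2 = 0
  col T1: 0·3 + 2·0 + 1·0 + 0·-2 = 0
  col T2: 0·3 + 2·0 + 1·0 + 0·-2 = 0
  col T3: 2·0 + 1·0 + 0·3 + 0·-1 = 0
  col T4: 0·3 + 2·0 + 1·0 + 0·-2 = 0

y = (p0:0, p1:2, p2:1, p3:0, p4:0, p5:0)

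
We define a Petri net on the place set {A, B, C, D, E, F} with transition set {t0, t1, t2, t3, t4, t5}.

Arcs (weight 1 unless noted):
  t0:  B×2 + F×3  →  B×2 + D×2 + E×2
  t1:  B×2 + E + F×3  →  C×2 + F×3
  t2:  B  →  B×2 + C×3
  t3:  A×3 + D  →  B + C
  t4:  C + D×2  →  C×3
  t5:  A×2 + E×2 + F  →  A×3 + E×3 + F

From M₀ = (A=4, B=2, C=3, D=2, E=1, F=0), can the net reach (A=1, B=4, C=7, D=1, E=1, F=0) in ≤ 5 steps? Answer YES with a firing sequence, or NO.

step 1: fire t2:  (A=4, B=2, C=3, D=2, E=1, F=0) → (A=4, B=3, C=6, D=2, E=1, F=0)
step 2: fire t3:  (A=4, B=3, C=6, D=2, E=1, F=0) → (A=1, B=4, C=7, D=1, E=1, F=0)

YES — reachable via ⟨t2, t3⟩ (2 firings)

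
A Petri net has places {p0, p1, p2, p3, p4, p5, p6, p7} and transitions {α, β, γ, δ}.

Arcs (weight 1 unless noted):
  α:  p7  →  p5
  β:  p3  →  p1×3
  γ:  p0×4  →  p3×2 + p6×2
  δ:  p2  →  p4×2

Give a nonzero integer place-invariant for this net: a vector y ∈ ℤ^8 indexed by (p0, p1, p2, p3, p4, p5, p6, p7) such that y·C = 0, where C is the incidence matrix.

y = (p0:3, p1:2, p2:0, p3:6, p4:0, p5:0, p6:0, p7:0)

Incidence matrix C (rows=places, cols=transitions):
        α    β    γ    δ
   p0   0    0   -4    0
   p1   0    3    0    0
   p2   0    0    0   -1
   p3   0   -1    2    0
   p4   0    0    0    2
   p5   1    0    0    0
   p6   0    0    2    0
   p7  -1    0    0    0

Candidate y = [3, 2, 0, 6, 0, 0, 0, 0]; check y·C column-wise:
  col α: 3·0 + 2·0 + 6·0 + 0·1 + 0·-1 = 0
  col β: 3·0 + 2·3 + 6·-1 = 0
  col γ: 3·-4 + 2·0 + 6·2 + 0·2 = 0
  col δ: 3·0 + 2·0 + 0·-1 + 6·0 + 0·2 = 0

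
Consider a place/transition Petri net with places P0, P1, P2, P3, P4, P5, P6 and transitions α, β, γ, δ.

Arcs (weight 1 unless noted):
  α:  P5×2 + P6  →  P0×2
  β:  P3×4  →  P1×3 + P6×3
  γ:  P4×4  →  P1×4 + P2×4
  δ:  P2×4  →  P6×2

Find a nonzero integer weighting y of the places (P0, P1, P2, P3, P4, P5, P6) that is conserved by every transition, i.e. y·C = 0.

Incidence matrix C (rows=places, cols=transitions):
        α    β    γ    δ
   P0   2    0    0    0
   P1   0    3    4    0
   P2   0    0    4   -4
   P3   0   -4    0    0
   P4   0    0   -4    0
   P5  -2    0    0    0
   P6  -1    3    0    2

Candidate y = [0, 4, 0, 3, 4, 0, 0]; check y·C column-wise:
  col α: 0·2 + 4·0 + 3·0 + 4·0 + 0·-2 + 0·-1 = 0
  col β: 4·3 + 3·-4 + 4·0 + 0·3 = 0
  col γ: 4·4 + 0·4 + 3·0 + 4·-4 = 0
  col δ: 4·0 + 0·-4 + 3·0 + 4·0 + 0·2 = 0

y = (P0:0, P1:4, P2:0, P3:3, P4:4, P5:0, P6:0)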